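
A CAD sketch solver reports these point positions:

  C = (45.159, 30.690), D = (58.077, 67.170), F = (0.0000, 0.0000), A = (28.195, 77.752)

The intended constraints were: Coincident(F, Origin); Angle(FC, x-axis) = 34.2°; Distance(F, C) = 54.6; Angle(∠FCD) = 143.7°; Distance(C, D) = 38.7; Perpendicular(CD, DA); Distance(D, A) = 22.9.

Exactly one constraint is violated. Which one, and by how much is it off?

Distance(D, A) = 22.9 — off by 8.80.

F = (0.00, 0.00) ✓; FC at 34.20° ✓; |FC| = 54.60 ✓; ∠FCD = 143.7° ✓; |CD| = 38.70 ✓; ∠(CD, DA) = 90.00° ✓; |DA| = 31.70 ✗.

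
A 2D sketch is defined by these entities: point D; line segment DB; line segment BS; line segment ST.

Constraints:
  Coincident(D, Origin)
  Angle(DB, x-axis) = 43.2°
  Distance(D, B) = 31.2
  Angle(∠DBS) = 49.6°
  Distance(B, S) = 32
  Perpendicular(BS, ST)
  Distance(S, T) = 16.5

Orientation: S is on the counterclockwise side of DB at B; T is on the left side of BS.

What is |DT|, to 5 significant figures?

13.836

∠DBS = 49.6°, so BS runs at 43.2° + (180° − 49.6°) = 173.60° from the x-axis; with |BS| = 32.0, S = B + 32.0·(cos 173.60°, sin 173.60°) = (-9.0568, 24.925). BS is perpendicular to ST; with |ST| = 16.5 on the left of BS, T = S + 16.5·(-0.11147, -0.99377) = (-10.896, 8.5277). Then |DT| = |T − D| = 13.836.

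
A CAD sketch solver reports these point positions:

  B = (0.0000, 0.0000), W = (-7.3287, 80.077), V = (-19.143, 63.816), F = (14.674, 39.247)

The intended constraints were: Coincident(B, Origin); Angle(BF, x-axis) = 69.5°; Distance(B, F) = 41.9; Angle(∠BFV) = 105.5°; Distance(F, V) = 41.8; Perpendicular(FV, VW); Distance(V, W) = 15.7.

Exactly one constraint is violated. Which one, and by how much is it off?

Distance(V, W) = 15.7 — off by 4.40.

B = (0.00, 0.00) ✓; BF at 69.50° ✓; |BF| = 41.90 ✓; ∠BFV = 105.5° ✓; |FV| = 41.80 ✓; ∠(FV, VW) = 90.00° ✓; |VW| = 20.10 ✗.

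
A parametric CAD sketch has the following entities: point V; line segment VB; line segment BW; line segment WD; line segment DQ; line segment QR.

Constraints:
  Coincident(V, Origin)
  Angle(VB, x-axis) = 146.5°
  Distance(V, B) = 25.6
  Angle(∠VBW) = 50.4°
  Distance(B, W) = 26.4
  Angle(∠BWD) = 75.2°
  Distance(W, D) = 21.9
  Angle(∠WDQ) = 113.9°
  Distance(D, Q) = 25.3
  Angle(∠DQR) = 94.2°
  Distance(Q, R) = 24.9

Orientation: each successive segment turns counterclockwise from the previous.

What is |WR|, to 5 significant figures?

36.316

∠WDQ = 113.9° gives DQ at 87.000° from the x-axis; with |DQ| = 25.3, Q = (3.2411, 20.957). ∠DQR = 94.2° gives QR at 172.80° from the x-axis; with |QR| = 24.9, R = (-21.463, 24.078). Then |WR| = |R − W| = 36.316.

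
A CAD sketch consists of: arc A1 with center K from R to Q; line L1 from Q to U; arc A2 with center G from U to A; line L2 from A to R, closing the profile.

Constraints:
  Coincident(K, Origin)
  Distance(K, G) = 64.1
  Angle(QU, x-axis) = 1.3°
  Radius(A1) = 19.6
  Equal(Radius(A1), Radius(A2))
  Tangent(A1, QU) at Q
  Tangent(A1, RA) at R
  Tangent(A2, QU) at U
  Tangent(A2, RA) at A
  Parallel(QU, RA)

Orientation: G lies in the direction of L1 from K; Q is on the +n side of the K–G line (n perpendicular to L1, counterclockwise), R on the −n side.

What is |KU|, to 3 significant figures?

67.0

Tangency of A1 to both parallel lines with radius 19.6 puts Q and R at K ± 19.6·n: Q = (-0.445, 19.6), R = (0.445, -19.6). Equal radii place U and A the same way about G: U = G + 19.6·n = (63.6, 21.0), A = G − 19.6·n = (64.5, -18.1). Then |KU| = |U − K| = 67.0.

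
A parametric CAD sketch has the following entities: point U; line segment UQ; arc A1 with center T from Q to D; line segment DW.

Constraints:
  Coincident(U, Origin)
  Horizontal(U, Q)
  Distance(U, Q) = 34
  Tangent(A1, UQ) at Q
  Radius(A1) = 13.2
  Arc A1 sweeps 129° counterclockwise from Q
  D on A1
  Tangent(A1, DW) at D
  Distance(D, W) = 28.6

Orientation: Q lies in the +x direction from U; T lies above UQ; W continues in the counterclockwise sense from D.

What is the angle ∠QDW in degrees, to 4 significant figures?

115.5°

U is at the origin; U and Q share the same y with |UQ| = 34.0 and Q on the +x side, so Q = (34.00, 0.000). Since A1 is tangent to UQ there, TQ ⟂ UQ, so T = Q + (0, 13.2) = (34.00, 13.20). On A1, Q sits at bearing -90° from T; a 129° counterclockwise sweep puts D at bearing 39°, so D = T + 13.2·(cos 39°, sin 39°) = (44.26, 21.51). The tangent condition forces TD to be normal to DW, so DW runs along (−sin 39°, cos 39°); with |DW| = 28.6, W = (26.26, 43.73). Then cos ∠QDW = DQ·DW / (|DQ||DW|), giving 115.5°.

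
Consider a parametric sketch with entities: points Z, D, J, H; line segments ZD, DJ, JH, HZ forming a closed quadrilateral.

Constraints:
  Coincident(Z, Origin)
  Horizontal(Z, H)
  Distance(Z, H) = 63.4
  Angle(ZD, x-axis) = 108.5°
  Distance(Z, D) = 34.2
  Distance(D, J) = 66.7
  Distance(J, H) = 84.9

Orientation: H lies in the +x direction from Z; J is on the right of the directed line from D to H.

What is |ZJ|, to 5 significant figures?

37.055

Checks: |DJ| = 66.70 ✓; |JH| = 84.90 ✓.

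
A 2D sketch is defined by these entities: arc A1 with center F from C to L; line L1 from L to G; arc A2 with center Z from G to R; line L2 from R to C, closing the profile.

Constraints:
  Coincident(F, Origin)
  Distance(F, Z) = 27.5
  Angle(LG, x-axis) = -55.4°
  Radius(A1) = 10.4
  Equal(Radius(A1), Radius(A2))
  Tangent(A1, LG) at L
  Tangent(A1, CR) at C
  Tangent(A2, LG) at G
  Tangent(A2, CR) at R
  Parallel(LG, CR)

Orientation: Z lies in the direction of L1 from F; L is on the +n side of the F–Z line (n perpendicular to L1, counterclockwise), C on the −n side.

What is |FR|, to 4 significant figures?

29.40

The slot axis is L1's direction at -55.4°, so u = (cos -55.4°, sin -55.4°) = (0.5678, -0.8231) and n = (−sin -55.4°, cos -55.4°) = (0.8231, 0.5678). F is at the origin and Z lies 27.5 along u from F, so Z = 27.5·u = (15.62, -22.64). Tangency of A1 to both parallel lines with radius 10.4 puts L and C at F ± 10.4·n: L = (8.561, 5.906), C = (-8.561, -5.906). Equal radii place G and R the same way about Z: G = Z + 10.4·n = (24.18, -16.73), R = Z − 10.4·n = (7.055, -28.54). Then |FR| = |R − F| = 29.40.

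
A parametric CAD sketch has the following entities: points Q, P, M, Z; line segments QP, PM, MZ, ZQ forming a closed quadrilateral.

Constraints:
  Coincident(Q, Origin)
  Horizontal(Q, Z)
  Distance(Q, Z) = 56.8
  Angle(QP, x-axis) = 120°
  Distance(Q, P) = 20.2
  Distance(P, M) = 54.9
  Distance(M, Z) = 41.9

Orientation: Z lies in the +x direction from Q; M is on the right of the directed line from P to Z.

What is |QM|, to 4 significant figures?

35.01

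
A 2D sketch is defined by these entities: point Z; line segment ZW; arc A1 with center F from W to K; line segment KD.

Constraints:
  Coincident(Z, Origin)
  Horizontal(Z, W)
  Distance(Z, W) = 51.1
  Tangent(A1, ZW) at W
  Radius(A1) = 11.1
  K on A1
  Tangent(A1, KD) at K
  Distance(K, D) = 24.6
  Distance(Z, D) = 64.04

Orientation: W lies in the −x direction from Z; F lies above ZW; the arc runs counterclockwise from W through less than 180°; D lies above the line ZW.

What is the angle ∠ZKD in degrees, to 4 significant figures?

136.2°

Checks: |ZW| = 51.10 ✓; |FK| = 11.10 ✓; ∠(FK, KD) = 90.00° ✓; |KD| = 24.60 ✓; |ZD| = 64.04 ✓.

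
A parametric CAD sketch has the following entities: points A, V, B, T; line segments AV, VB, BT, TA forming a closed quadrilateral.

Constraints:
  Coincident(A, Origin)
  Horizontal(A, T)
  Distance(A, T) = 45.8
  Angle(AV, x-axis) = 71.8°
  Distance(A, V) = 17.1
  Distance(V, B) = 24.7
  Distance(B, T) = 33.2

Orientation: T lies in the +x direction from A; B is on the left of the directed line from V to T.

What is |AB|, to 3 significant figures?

38.8

A is at the origin; AT is horizontal with |AT| = 45.8 and T in +x, so T = (45.8, 0). AV runs at 71.8° with |AV| = 17.1, so V = (5.34, 16.2). B is determined by |VB| = 24.7 and |BT| = 33.2 together: it lies at the intersection of circle(V, 24.7) and circle(T, 33.2). With |VT| = 43.6, the foot of the radical line on VT is 16.2 from V and the perpendicular offset is √(24.7² − 16.2²) = 18.7. Taking the left-of-VT solution: B = (27.3, 27.6).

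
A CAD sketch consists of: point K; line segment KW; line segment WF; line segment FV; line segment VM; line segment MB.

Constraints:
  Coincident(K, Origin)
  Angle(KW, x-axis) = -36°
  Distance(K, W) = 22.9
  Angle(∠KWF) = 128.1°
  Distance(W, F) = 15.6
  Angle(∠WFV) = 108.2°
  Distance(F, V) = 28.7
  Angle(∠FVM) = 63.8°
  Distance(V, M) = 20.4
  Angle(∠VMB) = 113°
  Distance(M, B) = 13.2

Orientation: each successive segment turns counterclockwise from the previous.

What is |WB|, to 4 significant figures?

11.71

K is at the origin; KW runs at -36.0° with length 22.9, so W = (18.53, -13.46). ∠KWF = 128.1° gives WF at 15.90° from the x-axis; with |WF| = 15.6, F = (33.53, -9.187). ∠WFV = 108.2° gives FV at 87.70° from the x-axis; with |FV| = 28.7, V = (34.68, 19.49). ∠FVM = 63.8° gives VM at -156.1° from the x-axis; with |VM| = 20.4, M = (16.03, 11.23). ∠VMB = 113.0° gives MB at -89.10° from the x-axis; with |MB| = 13.2, B = (16.24, -1.973). Then |WB| = |B − W| = 11.71.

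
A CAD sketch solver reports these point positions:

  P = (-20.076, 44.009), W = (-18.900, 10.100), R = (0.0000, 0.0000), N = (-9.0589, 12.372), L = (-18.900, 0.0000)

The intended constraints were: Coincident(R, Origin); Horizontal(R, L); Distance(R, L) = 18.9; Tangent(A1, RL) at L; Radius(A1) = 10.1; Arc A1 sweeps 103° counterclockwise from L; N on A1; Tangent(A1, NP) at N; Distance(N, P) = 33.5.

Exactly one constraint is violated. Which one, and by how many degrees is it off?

Tangent(A1, NP) at N — off by 6.20°.

R = (0.00, 0.00) ✓; R.y = 0.00, L.y = 0.00 ✓; |RL| = 18.90 ✓; ∠(WL, LR) = 90.00° ✓; |WL| = 10.10 ✓; bearing(W→N) − bearing(W→L) = 103.0° ✓; |WN| = 10.10 ✓; ∠(WN, NP) = 83.80° ✗; |NP| = 33.50 ✓.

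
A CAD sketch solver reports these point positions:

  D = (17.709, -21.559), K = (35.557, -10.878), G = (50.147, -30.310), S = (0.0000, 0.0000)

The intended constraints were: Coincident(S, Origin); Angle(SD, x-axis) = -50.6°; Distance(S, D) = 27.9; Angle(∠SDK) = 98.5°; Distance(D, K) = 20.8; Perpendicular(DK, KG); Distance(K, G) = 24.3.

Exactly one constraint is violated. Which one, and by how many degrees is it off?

Perpendicular(DK, KG) — off by 6.00°.

S = (0.00, 0.00) ✓; SD at -50.60° ✓; |SD| = 27.90 ✓; ∠SDK = 98.50° ✓; |DK| = 20.80 ✓; ∠(DK, KG) = 84.00° ✗; |KG| = 24.30 ✓.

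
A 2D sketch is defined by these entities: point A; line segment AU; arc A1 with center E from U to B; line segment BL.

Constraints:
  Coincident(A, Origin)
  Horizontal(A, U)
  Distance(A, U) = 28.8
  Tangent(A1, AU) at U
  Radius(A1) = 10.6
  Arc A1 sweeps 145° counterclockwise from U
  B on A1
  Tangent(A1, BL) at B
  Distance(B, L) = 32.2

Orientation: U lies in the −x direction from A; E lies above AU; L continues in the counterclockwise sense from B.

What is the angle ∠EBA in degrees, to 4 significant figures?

84.68°

A is at the origin; AU is horizontal with |AU| = 28.8 and U on the −x side, so U = (-28.80, 0.000). Tangency of A1 to AU means the radius EU is perpendicular to AU, so E = U + (0, 10.6) = (-28.80, 10.60). On A1, U sits at bearing -90° from E; a 145° counterclockwise sweep puts B at bearing 55°, so B = E + 10.6·(cos 55°, sin 55°) = (-22.72, 19.28). Then cos ∠EBA = BE·BA / (|BE||BA|), giving 84.68°.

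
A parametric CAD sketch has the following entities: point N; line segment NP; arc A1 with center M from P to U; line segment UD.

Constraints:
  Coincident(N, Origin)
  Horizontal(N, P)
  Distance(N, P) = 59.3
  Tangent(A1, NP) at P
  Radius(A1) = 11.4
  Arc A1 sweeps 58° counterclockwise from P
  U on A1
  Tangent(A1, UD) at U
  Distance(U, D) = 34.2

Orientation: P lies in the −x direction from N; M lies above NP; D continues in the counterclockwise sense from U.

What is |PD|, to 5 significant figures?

44.194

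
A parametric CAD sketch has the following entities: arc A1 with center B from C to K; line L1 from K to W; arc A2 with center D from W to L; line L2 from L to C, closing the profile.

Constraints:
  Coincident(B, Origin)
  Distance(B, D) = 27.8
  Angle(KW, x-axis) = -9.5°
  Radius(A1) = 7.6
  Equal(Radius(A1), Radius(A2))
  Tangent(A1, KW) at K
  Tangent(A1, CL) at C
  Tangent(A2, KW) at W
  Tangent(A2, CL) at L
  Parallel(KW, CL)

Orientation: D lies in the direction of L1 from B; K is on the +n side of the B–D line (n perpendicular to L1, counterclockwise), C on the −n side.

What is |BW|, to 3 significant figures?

28.8

Tangency of A1 to both parallel lines with radius 7.6 puts K and C at B ± 7.6·n: K = (1.25, 7.50), C = (-1.25, -7.50). Equal radii place W and L the same way about D: W = D + 7.6·n = (28.7, 2.91), L = D − 7.6·n = (26.2, -12.1). Then |BW| = |W − B| = 28.8.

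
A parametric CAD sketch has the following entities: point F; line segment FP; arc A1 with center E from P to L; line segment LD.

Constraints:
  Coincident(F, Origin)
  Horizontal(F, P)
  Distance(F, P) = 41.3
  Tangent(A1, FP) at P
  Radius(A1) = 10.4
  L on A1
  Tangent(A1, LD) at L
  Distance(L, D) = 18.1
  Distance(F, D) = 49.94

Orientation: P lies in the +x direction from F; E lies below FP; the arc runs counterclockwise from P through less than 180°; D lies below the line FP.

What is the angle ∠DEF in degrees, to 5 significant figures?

97.900°

F is at the origin; FP is horizontal with |FP| = 41.3 and P on the +x side, so P = (41.300, 0.0000). Since A1 is tangent to FP there, EP ⟂ FP, so E = P + (0, -10.4) = (41.300, -10.400). Since EL ⟂ LD (tangency), |ED| = √(10.4² + 18.1²) = 20.875 regardless of where L sits on A1. So D lies on both circle(F, 49.94) and circle(E, 20.875); the below-FP intersection is D = (39.033, -31.152). L is the foot of the tangent from D: L = (31.773, -14.571).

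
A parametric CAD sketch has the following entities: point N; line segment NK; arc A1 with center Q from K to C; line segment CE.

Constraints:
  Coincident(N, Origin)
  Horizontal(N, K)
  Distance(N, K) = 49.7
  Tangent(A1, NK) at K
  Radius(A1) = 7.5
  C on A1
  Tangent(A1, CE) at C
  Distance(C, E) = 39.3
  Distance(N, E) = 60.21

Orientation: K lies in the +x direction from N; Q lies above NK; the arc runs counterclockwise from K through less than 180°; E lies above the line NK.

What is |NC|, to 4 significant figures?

57.44

Checks: N = (0.00, 0.00) ✓; |QC| = 7.500 ✓; ∠(QC, CE) = 90.00° ✓; |CE| = 39.30 ✓; |NE| = 60.21 ✓.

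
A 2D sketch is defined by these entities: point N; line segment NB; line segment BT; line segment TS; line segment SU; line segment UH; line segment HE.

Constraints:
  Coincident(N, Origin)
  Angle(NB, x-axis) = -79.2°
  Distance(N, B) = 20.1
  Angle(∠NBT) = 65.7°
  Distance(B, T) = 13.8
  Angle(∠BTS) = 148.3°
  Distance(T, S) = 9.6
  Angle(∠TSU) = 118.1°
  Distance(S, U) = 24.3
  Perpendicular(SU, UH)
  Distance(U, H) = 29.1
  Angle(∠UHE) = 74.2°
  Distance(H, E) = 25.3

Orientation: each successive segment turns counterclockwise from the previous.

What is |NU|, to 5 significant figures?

16.390

N is at the origin; NB runs at -79.2° with length 20.1, so B = (3.7664, -19.744). ∠NBT = 65.7° gives BT at 35.100° from the x-axis; with |BT| = 13.8, T = (15.057, -11.809). ∠BTS = 148.3° gives TS at 66.800° from the x-axis; with |TS| = 9.6, S = (18.839, -2.9852). ∠TSU = 118.1° gives SU at 128.70° from the x-axis; with |SU| = 24.3, U = (3.6453, 15.979). Then |NU| = |U − N| = 16.390.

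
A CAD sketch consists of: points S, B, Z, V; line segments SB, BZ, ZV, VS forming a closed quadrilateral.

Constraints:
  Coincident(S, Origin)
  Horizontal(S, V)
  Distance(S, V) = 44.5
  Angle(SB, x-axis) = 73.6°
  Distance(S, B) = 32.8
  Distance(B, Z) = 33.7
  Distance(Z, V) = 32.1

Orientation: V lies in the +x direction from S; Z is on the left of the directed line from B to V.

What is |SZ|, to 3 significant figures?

53.6

S is at the origin; SV is horizontal with |SV| = 44.5 and V in +x, so V = (44.5, 0). SB runs at 73.6° with |SB| = 32.8, so B = (9.26, 31.5). Z is determined by |BZ| = 33.7 and |ZV| = 32.1 together: it lies at the intersection of circle(B, 33.7) and circle(V, 32.1). With |BV| = 47.2, the foot of the radical line on BV is 24.7 from B and the perpendicular offset is √(33.7² − 24.7²) = 22.9. Taking the left-of-BV solution: Z = (43.0, 32.1).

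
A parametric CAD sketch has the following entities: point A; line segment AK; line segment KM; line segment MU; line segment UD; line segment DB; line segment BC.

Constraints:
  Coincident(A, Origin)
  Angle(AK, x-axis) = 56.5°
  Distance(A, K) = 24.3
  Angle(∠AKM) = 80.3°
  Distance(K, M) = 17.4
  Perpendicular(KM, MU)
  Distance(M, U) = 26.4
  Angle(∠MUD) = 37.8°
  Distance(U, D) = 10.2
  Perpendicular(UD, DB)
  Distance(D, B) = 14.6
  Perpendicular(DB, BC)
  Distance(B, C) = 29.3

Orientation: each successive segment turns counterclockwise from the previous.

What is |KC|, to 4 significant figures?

52.07

A is at the origin; AK runs at 56.5° with length 24.3, so K = (13.41, 20.26). ∠AKM = 80.3° gives KM at 156.2° from the x-axis; with |KM| = 17.4, M = (-2.508, 27.29). The perpendicularity gives MU at right angles to KM, so MU runs at -113.8°; with |MU| = 26.4, U = (-13.16, 3.130). ∠MUD = 37.8° gives UD at 28.40° from the x-axis; with |UD| = 10.2, D = (-4.189, 7.982). UD ⟂ DB, so DB runs at 118.4°; with |DB| = 14.6, B = (-11.13, 20.82). The perpendicularity gives BC at right angles to DB, so BC runs at -151.6°; with |BC| = 29.3, C = (-36.91, 6.889). Then |KC| = |C − K| = 52.07.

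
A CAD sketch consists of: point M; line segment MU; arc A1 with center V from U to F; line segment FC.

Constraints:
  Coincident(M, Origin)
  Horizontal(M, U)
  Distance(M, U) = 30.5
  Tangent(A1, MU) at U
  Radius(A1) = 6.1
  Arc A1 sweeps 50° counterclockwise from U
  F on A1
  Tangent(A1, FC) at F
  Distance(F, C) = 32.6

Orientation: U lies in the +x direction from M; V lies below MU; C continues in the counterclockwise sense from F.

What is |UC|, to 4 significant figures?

37.34

M is at the origin; MU is horizontal with |MU| = 30.5 and U on the +x side, so U = (30.50, 0.000). The tangent condition forces VU to be normal to MU, so V = U + (0, -6.1) = (30.50, -6.100). On A1, U sits at bearing 90° from V; a 50° counterclockwise sweep puts F at bearing 140°, so F = V + 6.1·(cos 140°, sin 140°) = (25.83, -2.179). The tangent condition forces VF to be normal to FC, so FC runs along (−sin 140°, cos 140°); with |FC| = 32.6, C = (4.872, -27.15). Then |UC| = |C − U| = 37.34.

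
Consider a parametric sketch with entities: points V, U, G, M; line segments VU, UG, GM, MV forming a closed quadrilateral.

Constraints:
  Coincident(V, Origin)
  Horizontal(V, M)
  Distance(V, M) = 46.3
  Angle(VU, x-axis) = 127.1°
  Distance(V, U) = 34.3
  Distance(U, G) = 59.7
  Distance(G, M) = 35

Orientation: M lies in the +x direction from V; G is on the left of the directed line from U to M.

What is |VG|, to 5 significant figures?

51.553

Checks: |UG| = 59.70 ✓; |GM| = 35.00 ✓.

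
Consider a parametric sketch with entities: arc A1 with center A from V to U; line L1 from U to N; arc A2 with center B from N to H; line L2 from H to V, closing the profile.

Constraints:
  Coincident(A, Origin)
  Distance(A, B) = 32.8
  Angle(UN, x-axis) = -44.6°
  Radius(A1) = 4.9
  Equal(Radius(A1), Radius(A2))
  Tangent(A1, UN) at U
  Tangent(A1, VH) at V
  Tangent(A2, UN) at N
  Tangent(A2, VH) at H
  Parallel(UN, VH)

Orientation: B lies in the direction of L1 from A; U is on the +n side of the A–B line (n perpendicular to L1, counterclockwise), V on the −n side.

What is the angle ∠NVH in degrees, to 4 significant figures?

16.64°

Tangency of A1 to both parallel lines with radius 4.9 puts U and V at A ± 4.9·n: U = (3.441, 3.489), V = (-3.441, -3.489). Equal radii place N and H the same way about B: N = B + 4.9·n = (26.80, -19.54), H = B − 4.9·n = (19.91, -26.52). Then cos ∠NVH = VN·VH / (|VN||VH|), giving 16.64°.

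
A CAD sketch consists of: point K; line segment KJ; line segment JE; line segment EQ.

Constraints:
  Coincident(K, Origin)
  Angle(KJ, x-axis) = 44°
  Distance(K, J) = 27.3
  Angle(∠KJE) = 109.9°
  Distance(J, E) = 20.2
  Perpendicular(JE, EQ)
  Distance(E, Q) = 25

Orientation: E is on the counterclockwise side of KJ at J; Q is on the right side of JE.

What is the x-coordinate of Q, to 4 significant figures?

34.21

K is at the origin; KJ runs at 44.0° with length 27.3, so J = 27.3·(cos 44.0°, sin 44.0°) = (19.64, 18.96). ∠KJE = 109.9°, so JE runs at 44.0° + (180° − 109.9°) = 114.1° from the x-axis; with |JE| = 20.2, E = J + 20.2·(cos 114.1°, sin 114.1°) = (11.39, 37.40). JE is perpendicular to EQ; with |EQ| = 25.0 on the right of JE, Q = E + 25.0·(0.9128, 0.4083) = (34.21, 47.61). So Q.x = 34.21.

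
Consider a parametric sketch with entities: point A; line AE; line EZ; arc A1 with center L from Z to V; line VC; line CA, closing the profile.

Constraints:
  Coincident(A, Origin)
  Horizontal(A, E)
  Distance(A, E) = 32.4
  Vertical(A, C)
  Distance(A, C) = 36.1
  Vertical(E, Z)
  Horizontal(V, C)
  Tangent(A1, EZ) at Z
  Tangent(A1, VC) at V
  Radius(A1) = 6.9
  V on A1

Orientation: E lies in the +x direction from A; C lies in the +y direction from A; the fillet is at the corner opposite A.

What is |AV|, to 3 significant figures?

44.2

A is at the origin; AE is horizontal with |AE| = 32.4 and E on the +x side, so E = (32.4, 0.00). A and C share the same x with |AC| = 36.1 and C on the +y side, so C = (0.00, 36.1). The virtual corner opposite A is at (32.4, 36.1). Since A1 is tangent to EZ there, LZ ⟂ EZ and since A1 is tangent to VC there, LV ⟂ VC, with radius 6.9, so the center L sits 6.9 in from both sides at L = (25.5, 29.2). That places the tangent points at Z = (32.4, 29.2) on EZ and V = (25.5, 36.1) on VC. Then |AV| = |V − A| = 44.2.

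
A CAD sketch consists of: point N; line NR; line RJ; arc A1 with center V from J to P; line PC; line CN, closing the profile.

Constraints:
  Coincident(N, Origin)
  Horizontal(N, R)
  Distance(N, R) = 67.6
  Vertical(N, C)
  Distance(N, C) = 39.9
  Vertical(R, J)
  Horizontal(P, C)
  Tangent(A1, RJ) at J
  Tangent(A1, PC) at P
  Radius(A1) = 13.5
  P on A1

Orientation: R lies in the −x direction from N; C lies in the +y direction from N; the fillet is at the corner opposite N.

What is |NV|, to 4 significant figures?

60.20

N is at the origin; NR is horizontal with |NR| = 67.6 and R on the −x side, so R = (-67.60, 0.000). NC is vertical with |NC| = 39.9 and C on the +y side, so C = (0.000, 39.90). The virtual corner opposite N is at (-67.60, 39.90). Since A1 is tangent to RJ there, VJ ⟂ RJ and since A1 is tangent to PC there, VP ⟂ PC, with radius 13.5, so the center V sits 13.5 in from both sides at V = (-54.10, 26.40). Then |NV| = |V − N| = 60.20.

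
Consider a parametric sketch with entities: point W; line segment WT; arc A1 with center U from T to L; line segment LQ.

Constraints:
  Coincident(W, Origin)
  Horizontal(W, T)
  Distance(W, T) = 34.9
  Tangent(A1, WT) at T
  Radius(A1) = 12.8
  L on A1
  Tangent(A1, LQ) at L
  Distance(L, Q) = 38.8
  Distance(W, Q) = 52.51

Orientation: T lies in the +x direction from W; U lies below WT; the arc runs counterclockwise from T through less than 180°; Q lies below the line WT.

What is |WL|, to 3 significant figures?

24.8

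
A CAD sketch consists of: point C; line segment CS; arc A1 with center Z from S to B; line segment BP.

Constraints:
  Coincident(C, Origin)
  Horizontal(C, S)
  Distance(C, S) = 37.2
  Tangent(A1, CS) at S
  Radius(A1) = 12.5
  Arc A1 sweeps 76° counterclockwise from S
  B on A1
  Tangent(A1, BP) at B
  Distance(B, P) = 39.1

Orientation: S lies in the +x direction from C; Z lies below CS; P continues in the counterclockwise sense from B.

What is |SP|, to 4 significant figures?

52.10

On A1, S sits at bearing 90° from Z; a 76° counterclockwise sweep puts B at bearing 166°, so B = Z + 12.5·(cos 166°, sin 166°) = (25.07, -9.476). A1 meets BP tangentially, so ZB is at right angles to BP, so BP runs along (−sin 166°, cos 166°); with |BP| = 39.1, P = (15.61, -47.41). Then |SP| = |P − S| = 52.10.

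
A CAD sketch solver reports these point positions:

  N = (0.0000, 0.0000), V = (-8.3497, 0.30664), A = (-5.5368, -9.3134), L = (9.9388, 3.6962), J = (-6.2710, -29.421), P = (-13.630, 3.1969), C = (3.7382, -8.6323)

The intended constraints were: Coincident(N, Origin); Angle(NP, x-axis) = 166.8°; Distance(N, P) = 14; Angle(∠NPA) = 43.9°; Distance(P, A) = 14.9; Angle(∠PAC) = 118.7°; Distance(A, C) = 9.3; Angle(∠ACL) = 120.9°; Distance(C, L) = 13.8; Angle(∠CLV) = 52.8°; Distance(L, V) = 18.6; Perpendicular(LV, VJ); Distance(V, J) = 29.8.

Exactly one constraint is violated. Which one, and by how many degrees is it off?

Perpendicular(LV, VJ) — off by 6.50°.

N = (0.00, 0.00) ✓; NP at 166.8° ✓; |NP| = 14.00 ✓; ∠NPA = 43.90° ✓; |PA| = 14.90 ✓; ∠PAC = 118.7° ✓; |AC| = 9.300 ✓; ∠ACL = 120.9° ✓; |CL| = 13.80 ✓; ∠CLV = 52.80° ✓; |LV| = 18.60 ✓; ∠(LV, VJ) = 83.50° ✗; |VJ| = 29.80 ✓.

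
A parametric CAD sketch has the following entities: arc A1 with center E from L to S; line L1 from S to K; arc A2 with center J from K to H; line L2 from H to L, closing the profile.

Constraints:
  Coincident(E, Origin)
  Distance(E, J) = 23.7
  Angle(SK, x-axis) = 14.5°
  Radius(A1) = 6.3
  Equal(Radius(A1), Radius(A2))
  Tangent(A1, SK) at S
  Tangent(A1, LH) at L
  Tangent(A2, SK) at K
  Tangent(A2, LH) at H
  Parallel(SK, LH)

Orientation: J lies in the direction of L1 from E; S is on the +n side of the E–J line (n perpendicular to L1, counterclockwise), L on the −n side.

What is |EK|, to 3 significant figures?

24.5

The slot axis is L1's direction at 14.5°, so u = (cos 14.5°, sin 14.5°) = (0.968, 0.250) and n = (−sin 14.5°, cos 14.5°) = (-0.250, 0.968). E is at the origin and J lies 23.7 along u from E, so J = 23.7·u = (22.9, 5.93). Tangency of A1 to both parallel lines with radius 6.3 puts S and L at E ± 6.3·n: S = (-1.58, 6.10), L = (1.58, -6.10). Equal radii place K and H the same way about J: K = J + 6.3·n = (21.4, 12.0), H = J − 6.3·n = (24.5, -0.165). Then |EK| = |K − E| = 24.5.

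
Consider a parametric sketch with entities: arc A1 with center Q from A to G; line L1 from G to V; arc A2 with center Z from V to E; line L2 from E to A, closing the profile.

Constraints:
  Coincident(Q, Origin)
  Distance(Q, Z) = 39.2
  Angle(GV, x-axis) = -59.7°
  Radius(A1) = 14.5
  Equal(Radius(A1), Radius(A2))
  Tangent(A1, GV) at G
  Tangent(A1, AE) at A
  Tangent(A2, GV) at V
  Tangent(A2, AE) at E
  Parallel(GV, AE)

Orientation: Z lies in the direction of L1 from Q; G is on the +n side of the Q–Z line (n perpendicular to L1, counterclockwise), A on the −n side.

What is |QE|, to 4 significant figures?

41.80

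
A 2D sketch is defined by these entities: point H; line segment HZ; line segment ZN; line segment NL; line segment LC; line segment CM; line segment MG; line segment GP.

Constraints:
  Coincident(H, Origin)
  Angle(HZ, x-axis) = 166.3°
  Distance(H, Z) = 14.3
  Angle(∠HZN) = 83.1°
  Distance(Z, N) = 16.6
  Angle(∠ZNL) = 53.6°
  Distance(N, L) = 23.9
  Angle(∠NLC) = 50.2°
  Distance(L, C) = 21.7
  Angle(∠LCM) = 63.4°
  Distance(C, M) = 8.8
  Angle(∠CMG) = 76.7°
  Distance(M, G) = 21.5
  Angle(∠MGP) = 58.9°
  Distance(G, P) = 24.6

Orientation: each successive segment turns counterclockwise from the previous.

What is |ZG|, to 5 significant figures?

19.758

H is at the origin; HZ runs at 166.3° with length 14.3, so Z = (-13.893, 3.3868). ∠HZN = 83.1° gives ZN at -96.800° from the x-axis; with |ZN| = 16.6, N = (-15.859, -13.096). ∠ZNL = 53.6° gives NL at 29.600° from the x-axis; with |NL| = 23.9, L = (4.9223, -1.2912). ∠NLC = 50.2° gives LC at 159.40° from the x-axis; with |LC| = 21.7, C = (-15.390, 6.3437). ∠LCM = 63.4° gives CM at -84.000° from the x-axis; with |CM| = 8.8, M = (-14.470, -2.4081). ∠CMG = 76.7° gives MG at 19.300° from the x-axis; with |MG| = 21.5, G = (5.8213, 4.6980). Then |ZG| = |G − Z| = 19.758.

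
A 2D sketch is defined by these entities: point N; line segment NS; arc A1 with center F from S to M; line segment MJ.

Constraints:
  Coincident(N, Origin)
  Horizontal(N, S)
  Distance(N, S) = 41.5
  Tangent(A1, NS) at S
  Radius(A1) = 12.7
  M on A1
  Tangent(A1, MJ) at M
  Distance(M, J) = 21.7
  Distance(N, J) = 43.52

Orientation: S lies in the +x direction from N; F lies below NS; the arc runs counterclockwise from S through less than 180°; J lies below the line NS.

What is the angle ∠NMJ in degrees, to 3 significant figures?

109°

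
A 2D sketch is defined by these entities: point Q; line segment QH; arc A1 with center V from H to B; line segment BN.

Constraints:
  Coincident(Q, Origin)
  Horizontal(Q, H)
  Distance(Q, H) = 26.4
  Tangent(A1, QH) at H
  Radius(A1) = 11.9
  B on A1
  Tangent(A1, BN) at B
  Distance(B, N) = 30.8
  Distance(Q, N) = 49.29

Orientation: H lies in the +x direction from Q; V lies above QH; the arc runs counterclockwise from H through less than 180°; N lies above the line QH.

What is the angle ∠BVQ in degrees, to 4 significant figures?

174.1°

Checks: |VB| = 11.90 ✓; ∠(VB, BN) = 90.00° ✓; |BN| = 30.80 ✓; |QN| = 49.29 ✓.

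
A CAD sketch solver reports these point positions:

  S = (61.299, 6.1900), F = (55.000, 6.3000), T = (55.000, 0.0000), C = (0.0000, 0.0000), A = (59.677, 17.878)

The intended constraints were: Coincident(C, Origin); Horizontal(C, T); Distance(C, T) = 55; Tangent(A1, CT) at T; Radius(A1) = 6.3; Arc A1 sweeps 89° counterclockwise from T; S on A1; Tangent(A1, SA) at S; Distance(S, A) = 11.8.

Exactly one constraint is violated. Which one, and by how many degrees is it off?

Tangent(A1, SA) at S — off by 8.90°.

C = (0.00, 0.00) ✓; C.y = 0.00, T.y = 0.00 ✓; |CT| = 55.00 ✓; ∠(FT, TC) = 90.00° ✓; |FT| = 6.300 ✓; bearing(F→S) − bearing(F→T) = 89.00° ✓; |FS| = 6.300 ✓; ∠(FS, SA) = 81.10° ✗; |SA| = 11.80 ✓.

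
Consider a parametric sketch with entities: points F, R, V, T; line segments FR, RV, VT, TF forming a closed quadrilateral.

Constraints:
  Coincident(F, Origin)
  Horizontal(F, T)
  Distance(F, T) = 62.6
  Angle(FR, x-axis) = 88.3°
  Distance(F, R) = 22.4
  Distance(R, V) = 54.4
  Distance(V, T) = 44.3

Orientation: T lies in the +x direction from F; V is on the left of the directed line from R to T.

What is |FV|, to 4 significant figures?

66.64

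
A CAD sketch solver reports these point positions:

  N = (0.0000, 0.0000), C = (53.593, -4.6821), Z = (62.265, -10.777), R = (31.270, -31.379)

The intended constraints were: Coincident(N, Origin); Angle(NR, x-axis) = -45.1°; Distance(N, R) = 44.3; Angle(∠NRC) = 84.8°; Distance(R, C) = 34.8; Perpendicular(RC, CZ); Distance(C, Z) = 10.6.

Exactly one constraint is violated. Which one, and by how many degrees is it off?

Perpendicular(RC, CZ) — off by 4.80°.

N = (0.00, 0.00) ✓; NR at -45.10° ✓; |NR| = 44.30 ✓; ∠NRC = 84.80° ✓; |RC| = 34.80 ✓; ∠(RC, CZ) = 85.20° ✗; |CZ| = 10.60 ✓.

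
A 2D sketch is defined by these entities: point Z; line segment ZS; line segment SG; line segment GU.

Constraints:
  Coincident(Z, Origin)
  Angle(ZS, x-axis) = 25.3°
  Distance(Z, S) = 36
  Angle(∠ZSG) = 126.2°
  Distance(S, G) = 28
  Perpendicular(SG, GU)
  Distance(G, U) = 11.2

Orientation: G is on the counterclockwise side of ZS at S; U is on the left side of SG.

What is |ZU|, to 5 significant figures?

52.396

Z is at the origin; ZS runs at 25.3° with length 36.0, so S = 36.0·(cos 25.3°, sin 25.3°) = (32.547, 15.385). ∠ZSG = 126.2°, so SG runs at 25.3° + (180° − 126.2°) = 79.100° from the x-axis; with |SG| = 28.0, G = S + 28.0·(cos 79.100°, sin 79.100°) = (37.842, 42.880). SG ⟂ GU; with |GU| = 11.2 on the left of SG, U = G + 11.2·(-0.98196, 0.18910) = (26.844, 44.998). Then |ZU| = |U − Z| = 52.396.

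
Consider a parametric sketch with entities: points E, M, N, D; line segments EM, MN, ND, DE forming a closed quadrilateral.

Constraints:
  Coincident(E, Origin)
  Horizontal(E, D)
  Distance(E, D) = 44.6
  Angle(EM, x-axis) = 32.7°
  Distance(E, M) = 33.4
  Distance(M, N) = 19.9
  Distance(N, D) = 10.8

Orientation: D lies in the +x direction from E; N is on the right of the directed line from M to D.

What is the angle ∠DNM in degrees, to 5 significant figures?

101.40°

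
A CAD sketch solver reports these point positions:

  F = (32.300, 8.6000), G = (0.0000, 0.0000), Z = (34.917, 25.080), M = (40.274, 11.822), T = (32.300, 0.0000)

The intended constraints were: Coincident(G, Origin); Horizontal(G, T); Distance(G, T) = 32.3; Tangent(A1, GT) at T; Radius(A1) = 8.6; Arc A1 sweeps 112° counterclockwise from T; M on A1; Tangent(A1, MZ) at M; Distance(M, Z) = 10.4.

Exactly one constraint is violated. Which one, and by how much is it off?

Distance(M, Z) = 10.4 — off by 3.90.

G = (0.00, 0.00) ✓; G.y = 0.00, T.y = 0.00 ✓; |GT| = 32.30 ✓; ∠(FT, TG) = 90.00° ✓; |FT| = 8.600 ✓; bearing(F→M) − bearing(F→T) = 112.0° ✓; |FM| = 8.600 ✓; ∠(FM, MZ) = 90.00° ✓; |MZ| = 14.30 ✗.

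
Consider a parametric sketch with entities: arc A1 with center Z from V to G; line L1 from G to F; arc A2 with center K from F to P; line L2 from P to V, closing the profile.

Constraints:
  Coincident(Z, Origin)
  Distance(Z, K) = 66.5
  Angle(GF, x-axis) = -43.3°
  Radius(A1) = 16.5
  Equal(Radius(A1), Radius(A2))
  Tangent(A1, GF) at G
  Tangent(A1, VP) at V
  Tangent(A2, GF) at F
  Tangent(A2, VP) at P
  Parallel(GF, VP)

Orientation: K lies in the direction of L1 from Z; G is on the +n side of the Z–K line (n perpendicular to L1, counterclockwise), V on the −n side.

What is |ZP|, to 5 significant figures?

68.516

Tangency of A1 to both parallel lines with radius 16.5 puts G and V at Z ± 16.5·n: G = (11.316, 12.008), V = (-11.316, -12.008). Equal radii place F and P the same way about K: F = K + 16.5·n = (59.713, -33.599), P = K − 16.5·n = (37.081, -57.615). Then |ZP| = |P − Z| = 68.516.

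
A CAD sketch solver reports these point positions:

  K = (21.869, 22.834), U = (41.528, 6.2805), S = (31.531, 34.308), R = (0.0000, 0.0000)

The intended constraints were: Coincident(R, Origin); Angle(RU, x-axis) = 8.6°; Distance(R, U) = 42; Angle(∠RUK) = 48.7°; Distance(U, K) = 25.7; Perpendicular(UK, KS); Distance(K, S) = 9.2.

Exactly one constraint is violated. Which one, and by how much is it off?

Distance(K, S) = 9.2 — off by 5.80.

R = (0.00, 0.00) ✓; RU at 8.600° ✓; |RU| = 42.00 ✓; ∠RUK = 48.70° ✓; |UK| = 25.70 ✓; ∠(UK, KS) = 90.00° ✓; |KS| = 15.00 ✗.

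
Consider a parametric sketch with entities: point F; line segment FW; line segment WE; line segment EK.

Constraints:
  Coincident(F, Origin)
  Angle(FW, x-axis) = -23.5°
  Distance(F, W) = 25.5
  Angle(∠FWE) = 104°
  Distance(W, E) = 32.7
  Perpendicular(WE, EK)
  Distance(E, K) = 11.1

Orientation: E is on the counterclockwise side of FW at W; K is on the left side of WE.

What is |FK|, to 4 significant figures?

41.19

F is at the origin; FW runs at -23.5° with length 25.5, so W = 25.5·(cos -23.5°, sin -23.5°) = (23.39, -10.17). ∠FWE = 104.0°, so WE runs at -23.5° + (180° − 104.0°) = 52.50° from the x-axis; with |WE| = 32.7, E = W + 32.7·(cos 52.50°, sin 52.50°) = (43.29, 15.77). WE is perpendicular to EK; with |EK| = 11.1 on the left of WE, K = E + 11.1·(-0.7934, 0.6088) = (34.49, 22.53). Then |FK| = |K − F| = 41.19.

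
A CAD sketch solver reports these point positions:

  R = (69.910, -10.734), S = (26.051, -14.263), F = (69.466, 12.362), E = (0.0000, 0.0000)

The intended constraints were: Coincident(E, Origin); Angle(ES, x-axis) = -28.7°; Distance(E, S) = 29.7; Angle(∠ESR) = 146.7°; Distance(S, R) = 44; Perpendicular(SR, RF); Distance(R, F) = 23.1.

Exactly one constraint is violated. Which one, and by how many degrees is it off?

Perpendicular(SR, RF) — off by 3.50°.

E = (0.00, 0.00) ✓; ES at -28.70° ✓; |ES| = 29.70 ✓; ∠ESR = 146.7° ✓; |SR| = 44.00 ✓; ∠(SR, RF) = 86.50° ✗; |RF| = 23.10 ✓.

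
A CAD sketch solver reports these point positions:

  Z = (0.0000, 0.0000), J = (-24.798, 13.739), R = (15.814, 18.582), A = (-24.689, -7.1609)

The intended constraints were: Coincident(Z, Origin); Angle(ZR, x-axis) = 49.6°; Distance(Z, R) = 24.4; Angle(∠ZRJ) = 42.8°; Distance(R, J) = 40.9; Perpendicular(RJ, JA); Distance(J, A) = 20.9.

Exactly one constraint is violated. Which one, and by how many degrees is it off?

Perpendicular(RJ, JA) — off by 6.50°.

Z = (0.00, 0.00) ✓; ZR at 49.60° ✓; |ZR| = 24.40 ✓; ∠ZRJ = 42.80° ✓; |RJ| = 40.90 ✓; ∠(RJ, JA) = 83.50° ✗; |JA| = 20.90 ✓.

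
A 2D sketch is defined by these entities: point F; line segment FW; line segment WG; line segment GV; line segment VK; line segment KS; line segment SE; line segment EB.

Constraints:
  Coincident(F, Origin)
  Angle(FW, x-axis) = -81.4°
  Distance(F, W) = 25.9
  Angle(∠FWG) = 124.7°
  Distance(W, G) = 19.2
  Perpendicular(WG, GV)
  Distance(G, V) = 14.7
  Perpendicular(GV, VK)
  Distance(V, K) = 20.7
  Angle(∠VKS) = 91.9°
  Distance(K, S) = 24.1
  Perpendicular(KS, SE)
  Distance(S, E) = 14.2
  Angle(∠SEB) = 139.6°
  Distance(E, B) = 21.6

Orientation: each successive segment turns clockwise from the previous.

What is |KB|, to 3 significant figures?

32.3

F is at the origin; FW runs at -81.4° with length 25.9, so W = (3.87, -25.6). ∠FWG = 124.7° gives WG at -137° from the x-axis; with |WG| = 19.2, G = (-10.1, -38.8). WG is perpendicular to GV, so GV runs at 133°; with |GV| = 14.7, V = (-20.2, -28.1). GV ⟂ VK, so VK runs at 43.3°; with |VK| = 20.7, K = (-5.12, -13.9). ∠VKS = 91.9° gives KS at -44.8° from the x-axis; with |KS| = 24.1, S = (12.0, -30.9). The perpendicularity gives SE at right angles to KS, so SE runs at -135°; with |SE| = 14.2, E = (1.98, -40.9). ∠SEB = 139.6° gives EB at -175° from the x-axis; with |EB| = 21.6, B = (-19.5, -42.7). Then |KB| = |B − K| = 32.3.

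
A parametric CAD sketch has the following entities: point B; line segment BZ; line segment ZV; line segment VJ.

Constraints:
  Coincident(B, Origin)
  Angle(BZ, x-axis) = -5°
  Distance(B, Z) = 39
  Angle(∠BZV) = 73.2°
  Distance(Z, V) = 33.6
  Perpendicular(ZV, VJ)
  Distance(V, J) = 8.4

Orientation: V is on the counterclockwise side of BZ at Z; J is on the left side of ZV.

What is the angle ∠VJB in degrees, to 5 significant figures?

142.34°

B is at the origin; BZ runs at -5.0° with length 39.0, so Z = 39.0·(cos -5.0°, sin -5.0°) = (38.852, -3.3991). ∠BZV = 73.2°, so ZV runs at -5.0° + (180° − 73.2°) = 101.80° from the x-axis; with |ZV| = 33.6, V = Z + 33.6·(cos 101.80°, sin 101.80°) = (31.981, 29.491). ZV is perpendicular to VJ; with |VJ| = 8.4 on the left of ZV, J = V + 8.4·(-0.97887, -0.20450) = (23.758, 27.773). Then cos ∠VJB = JV·JB / (|JV||JB|), giving 142.34°.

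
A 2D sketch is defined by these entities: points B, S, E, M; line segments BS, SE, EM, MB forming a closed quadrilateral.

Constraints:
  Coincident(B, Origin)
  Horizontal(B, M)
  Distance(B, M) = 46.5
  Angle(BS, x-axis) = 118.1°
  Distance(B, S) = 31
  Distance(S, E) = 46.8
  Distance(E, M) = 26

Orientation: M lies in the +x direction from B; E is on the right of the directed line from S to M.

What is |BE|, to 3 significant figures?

21.0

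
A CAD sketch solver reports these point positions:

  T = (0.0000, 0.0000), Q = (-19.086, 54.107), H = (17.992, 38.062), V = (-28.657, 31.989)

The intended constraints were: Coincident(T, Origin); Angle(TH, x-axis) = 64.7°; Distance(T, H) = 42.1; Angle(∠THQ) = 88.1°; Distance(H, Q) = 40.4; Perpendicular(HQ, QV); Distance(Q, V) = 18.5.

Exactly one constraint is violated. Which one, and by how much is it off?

Distance(Q, V) = 18.5 — off by 5.60.

T = (0.00, 0.00) ✓; TH at 64.70° ✓; |TH| = 42.10 ✓; ∠THQ = 88.10° ✓; |HQ| = 40.40 ✓; ∠(HQ, QV) = 90.00° ✓; |QV| = 24.10 ✗.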